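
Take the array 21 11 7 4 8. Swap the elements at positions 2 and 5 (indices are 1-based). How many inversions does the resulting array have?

7

Positions 2 and 5 hold 11 and 8; after swapping, the array is [21, 8, 7, 4, 11].
Element-by-element contributions:
21 → 8, 7, 4, 11 → 4
8 → 7, 4 → 2
7 → 4 → 1
4 → none → 0
11 → none → 0
Sum: 4 + 2 + 1 + 0 + 0 = 7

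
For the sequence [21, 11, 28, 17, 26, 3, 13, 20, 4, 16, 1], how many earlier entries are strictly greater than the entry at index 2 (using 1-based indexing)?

1

The element at index 2 is 11.
Elements before it: 21
Those larger than 11: 21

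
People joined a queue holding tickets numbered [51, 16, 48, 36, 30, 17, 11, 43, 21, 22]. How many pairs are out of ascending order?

Sweep left to right; for each value list the smaller values that follow it:
51 → 16, 48, 36, 30, 17, 11, 43, 21, 22 → 9
16 → 11 → 1
48 → 36, 30, 17, 11, 43, 21, 22 → 7
36 → 30, 17, 11, 21, 22 → 5
30 → 17, 11, 21, 22 → 4
17 → 11 → 1
11 → none → 0
43 → 21, 22 → 2
21 → none → 0
22 → none → 0
Sum: 9 + 1 + 7 + 5 + 4 + 1 + 0 + 2 + 0 + 0 = 29

Out-of-order pairs: 29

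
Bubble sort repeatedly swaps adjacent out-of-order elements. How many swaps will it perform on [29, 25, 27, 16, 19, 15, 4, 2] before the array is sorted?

26 adjacent swaps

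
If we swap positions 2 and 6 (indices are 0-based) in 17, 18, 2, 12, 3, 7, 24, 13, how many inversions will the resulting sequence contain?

There are 20 inversions.

Positions 2 and 6 hold 2 and 24; after swapping, the array is [17, 18, 24, 12, 3, 7, 2, 13].
Count, for each position, how many later elements it exceeds:
17: 5
18: 5
24: 5
12: 3
3: 1
7: 1
2: 0
13: 0
Sum: 5 + 5 + 5 + 3 + 1 + 1 + 0 + 0 = 20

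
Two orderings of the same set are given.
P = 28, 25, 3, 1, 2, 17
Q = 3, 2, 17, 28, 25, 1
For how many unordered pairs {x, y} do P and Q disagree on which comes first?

8 disagreeing pairs

Assign each item its position (1..6) in the first ordering, then rewrite the second ordering as that position sequence:
positions: 28→1, 25→2, 3→3, 1→4, 2→5, 17→6
second ordering as positions: [3, 5, 6, 1, 2, 4]
Discordant pairs = inversions in this position sequence.
3: 1, 2 → 2
5: 1, 2, 4 → 3
6: 1, 2, 4 → 3
1: 0
2: 0
4: 0
Total: 2 + 3 + 3 + 0 + 0 + 0 = 8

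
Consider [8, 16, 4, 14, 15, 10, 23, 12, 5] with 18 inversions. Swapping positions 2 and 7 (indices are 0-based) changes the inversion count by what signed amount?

+3

Positions 2 and 7 hold 4 and 12; after swapping, the array is [8, 16, 12, 14, 15, 10, 23, 4, 5].
Element-by-element contributions:
8: 2
16: 6
12: 3
14: 3
15: 3
10: 2
23: 2
4: 0
5: 0
Sum: 2 + 6 + 3 + 3 + 3 + 2 + 2 + 0 + 0 = 21
Change: 21 − 18 = +3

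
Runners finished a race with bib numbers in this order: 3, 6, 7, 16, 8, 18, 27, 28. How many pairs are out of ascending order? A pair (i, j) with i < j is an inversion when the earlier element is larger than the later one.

1 out-of-order pair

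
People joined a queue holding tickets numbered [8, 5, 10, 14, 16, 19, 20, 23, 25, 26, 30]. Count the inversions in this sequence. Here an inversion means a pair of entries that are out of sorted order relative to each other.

1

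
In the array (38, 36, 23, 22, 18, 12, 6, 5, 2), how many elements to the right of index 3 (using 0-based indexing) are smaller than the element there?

The element at index 3 is 22.
Elements after it: 18, 12, 6, 5, 2
Those smaller than 22: 18, 12, 6, 5, 2

5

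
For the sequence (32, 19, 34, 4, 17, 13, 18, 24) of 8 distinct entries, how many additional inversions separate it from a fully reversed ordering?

12 inversions short

Maximum inversions for 8 distinct elements is C(8, 2) = 8·7/2 = 28.
Current inversions — for each element, count later smaller elements:
32: 6
19: 4
34: 5
4: 0
17: 1
13: 0
18: 0
24: 0
Current total: 6 + 4 + 5 + 0 + 1 + 0 + 0 + 0 = 16
Shortfall: 28 − 16 = 12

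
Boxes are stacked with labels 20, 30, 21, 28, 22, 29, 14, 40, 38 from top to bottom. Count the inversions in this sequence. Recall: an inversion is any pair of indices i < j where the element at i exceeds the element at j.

12

For each element, count later entries that are smaller:
20: 1
30: 5
21: 1
28: 2
22: 1
29: 1
14: 0
40: 1
38: 0
Sum: 1 + 5 + 1 + 2 + 1 + 1 + 0 + 1 + 0 = 12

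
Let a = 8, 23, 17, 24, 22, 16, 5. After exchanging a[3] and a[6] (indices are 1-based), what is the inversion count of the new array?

12

Positions 3 and 6 hold 17 and 16; after swapping, the array is [8, 23, 16, 24, 22, 17, 5].
Element-by-element contributions:
8: 1
23: 4
16: 1
24: 3
22: 2
17: 1
5: 0
Sum: 1 + 4 + 1 + 3 + 2 + 1 + 0 = 12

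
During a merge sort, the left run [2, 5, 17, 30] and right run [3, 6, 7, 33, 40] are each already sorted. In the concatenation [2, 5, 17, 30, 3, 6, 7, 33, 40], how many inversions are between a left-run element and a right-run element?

7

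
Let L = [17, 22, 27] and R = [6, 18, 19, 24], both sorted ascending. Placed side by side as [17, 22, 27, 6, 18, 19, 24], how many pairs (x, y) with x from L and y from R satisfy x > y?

Split inversions: 8

For each element r of the right run, count left-run elements greater than r:
r = 6: 17, 22, 27 → 3
r = 18: 22, 27 → 2
r = 19: 22, 27 → 2
r = 24: 27 → 1
Cross-inversions: 3 + 2 + 2 + 1 = 8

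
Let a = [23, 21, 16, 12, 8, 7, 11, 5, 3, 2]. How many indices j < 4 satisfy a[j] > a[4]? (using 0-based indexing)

4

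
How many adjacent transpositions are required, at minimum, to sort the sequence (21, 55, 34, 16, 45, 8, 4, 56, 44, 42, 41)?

Each adjacent swap fixes exactly one inversion, so the minimum swap count equals the number of inversions.
Count inversions — for each element, later elements that are smaller:
21: 16, 8, 4 → 3
55: 34, 16, 45, 8, 4, 44, 42, 41 → 8
34: 16, 8, 4 → 3
16: 8, 4 → 2
45: 8, 4, 44, 42, 41 → 5
8: 4 → 1
4: none → 0
56: 44, 42, 41 → 3
44: 42, 41 → 2
42: 41 → 1
41: none → 0
Total inversions: 3 + 8 + 3 + 2 + 5 + 1 + 0 + 3 + 2 + 1 + 0 = 28

28 swaps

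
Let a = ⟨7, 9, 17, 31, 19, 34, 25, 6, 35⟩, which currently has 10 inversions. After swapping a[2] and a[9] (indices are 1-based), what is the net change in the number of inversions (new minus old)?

Positions 2 and 9 hold 9 and 35; after swapping, the array is [7, 35, 17, 31, 19, 34, 25, 6, 9].
Element-by-element contributions:
7 → 6 → 1
35 → 17, 31, 19, 34, 25, 6, 9 → 7
17 → 6, 9 → 2
31 → 19, 25, 6, 9 → 4
19 → 6, 9 → 2
34 → 25, 6, 9 → 3
25 → 6, 9 → 2
6 → none → 0
9 → none → 0
Sum: 1 + 7 + 2 + 4 + 2 + 3 + 2 + 0 + 0 = 21
Change: 21 − 10 = +11

+11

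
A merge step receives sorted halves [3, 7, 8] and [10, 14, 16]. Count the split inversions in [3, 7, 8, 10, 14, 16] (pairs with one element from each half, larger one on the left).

For each element r of the right run, count left-run elements greater than r:
r = 10: none → 0
r = 14: none → 0
r = 16: none → 0
Cross-inversions: 0 + 0 + 0 = 0

0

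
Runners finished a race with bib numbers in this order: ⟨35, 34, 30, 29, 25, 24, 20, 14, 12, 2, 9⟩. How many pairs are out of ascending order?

54

Count, for each position, how many later elements it exceeds:
35 → 34, 30, 29, 25, 24, 20, 14, 12, 2, 9 → 10
34 → 30, 29, 25, 24, 20, 14, 12, 2, 9 → 9
30 → 29, 25, 24, 20, 14, 12, 2, 9 → 8
29 → 25, 24, 20, 14, 12, 2, 9 → 7
25 → 24, 20, 14, 12, 2, 9 → 6
24 → 20, 14, 12, 2, 9 → 5
20 → 14, 12, 2, 9 → 4
14 → 12, 2, 9 → 3
12 → 2, 9 → 2
2 → none → 0
9 → none → 0
Sum: 10 + 9 + 8 + 7 + 6 + 5 + 4 + 3 + 2 + 0 + 0 = 54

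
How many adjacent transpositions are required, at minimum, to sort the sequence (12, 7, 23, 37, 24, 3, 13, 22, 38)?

Each adjacent swap fixes exactly one inversion, so the minimum swap count equals the number of inversions.
Count inversions — for each element, later elements that are smaller:
12: 7, 3 → 2
7: 3 → 1
23: 3, 13, 22 → 3
37: 24, 3, 13, 22 → 4
24: 3, 13, 22 → 3
3: none → 0
13: none → 0
22: none → 0
38: none → 0
Total inversions: 2 + 1 + 3 + 4 + 3 + 0 + 0 + 0 + 0 = 13

13 adjacent swaps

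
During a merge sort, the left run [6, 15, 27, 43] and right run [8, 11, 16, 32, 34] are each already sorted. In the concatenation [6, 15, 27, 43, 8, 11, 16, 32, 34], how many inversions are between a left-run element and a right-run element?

10 cross-inversions

For each element r of the right run, count left-run elements greater than r:
r = 8: 15, 27, 43 → 3
r = 11: 15, 27, 43 → 3
r = 16: 27, 43 → 2
r = 32: 43 → 1
r = 34: 43 → 1
Cross-inversions: 3 + 3 + 2 + 1 + 1 = 10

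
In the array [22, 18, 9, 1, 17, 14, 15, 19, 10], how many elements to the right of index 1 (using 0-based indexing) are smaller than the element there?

6 such elements

The element at index 1 is 18.
Elements after it: 9, 1, 17, 14, 15, 19, 10
Those smaller than 18: 9, 1, 17, 14, 15, 10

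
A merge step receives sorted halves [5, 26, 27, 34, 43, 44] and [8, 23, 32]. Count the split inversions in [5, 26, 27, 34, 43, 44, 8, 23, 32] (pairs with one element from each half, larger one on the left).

13 cross-inversions

Count, for every r in R, how many entries of L exceed r:
r = 8: 26, 27, 34, 43, 44 → 5
r = 23: 26, 27, 34, 43, 44 → 5
r = 32: 34, 43, 44 → 3
Cross-inversions: 5 + 5 + 3 = 13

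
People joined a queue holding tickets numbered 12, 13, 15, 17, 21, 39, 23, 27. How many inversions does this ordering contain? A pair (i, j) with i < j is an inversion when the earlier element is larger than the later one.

Sweep left to right; for each value list the smaller values that follow it:
12: 0
13: 0
15: 0
17: 0
21: 0
39: 2
23: 0
27: 0
Sum: 0 + 0 + 0 + 0 + 0 + 2 + 0 + 0 = 2

2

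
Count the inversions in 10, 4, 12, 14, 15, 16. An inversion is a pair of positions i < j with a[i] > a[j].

For each element, count later entries that are smaller:
10 → 4 → 1
4 → none → 0
12 → none → 0
14 → none → 0
15 → none → 0
16 → none → 0
Sum: 1 + 0 + 0 + 0 + 0 + 0 = 1

There is 1 inversion.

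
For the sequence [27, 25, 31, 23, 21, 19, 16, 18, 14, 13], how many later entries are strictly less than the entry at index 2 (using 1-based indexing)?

The element at index 2 is 25.
Elements after it: 31, 23, 21, 19, 16, 18, 14, 13
Those smaller than 25: 23, 21, 19, 16, 18, 14, 13

7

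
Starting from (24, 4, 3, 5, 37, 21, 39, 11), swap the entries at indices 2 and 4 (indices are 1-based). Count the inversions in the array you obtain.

Inversions: 11

Positions 2 and 4 hold 4 and 5; after swapping, the array is [24, 5, 3, 4, 37, 21, 39, 11].
Element-by-element contributions:
24 → 5, 3, 4, 21, 11 → 5
5 → 3, 4 → 2
3 → none → 0
4 → none → 0
37 → 21, 11 → 2
21 → 11 → 1
39 → 11 → 1
11 → none → 0
Sum: 5 + 2 + 0 + 0 + 2 + 1 + 1 + 0 = 11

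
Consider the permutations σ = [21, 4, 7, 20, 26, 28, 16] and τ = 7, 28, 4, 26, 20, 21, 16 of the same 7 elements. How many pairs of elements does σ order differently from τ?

Discordant pairs: 10

Assign each item its position (1..7) in the first ordering, then rewrite the second ordering as that position sequence:
positions: 21→1, 4→2, 7→3, 20→4, 26→5, 28→6, 16→7
second ordering as positions: [3, 6, 2, 5, 4, 1, 7]
Discordant pairs = inversions in this position sequence.
3: 2, 1 → 2
6: 2, 5, 4, 1 → 4
2: 1 → 1
5: 4, 1 → 2
4: 1 → 1
1: 0
7: 0
Total: 2 + 4 + 1 + 2 + 1 + 0 + 0 = 10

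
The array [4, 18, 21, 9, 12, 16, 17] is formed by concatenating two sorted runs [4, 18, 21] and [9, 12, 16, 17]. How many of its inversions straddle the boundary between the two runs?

8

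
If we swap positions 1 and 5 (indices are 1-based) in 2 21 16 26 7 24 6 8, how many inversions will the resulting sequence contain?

Positions 1 and 5 hold 2 and 7; after swapping, the array is [7, 21, 16, 26, 2, 24, 6, 8].
For each element, count later entries that are smaller:
7 → 2, 6 → 2
21 → 16, 2, 6, 8 → 4
16 → 2, 6, 8 → 3
26 → 2, 24, 6, 8 → 4
2 → none → 0
24 → 6, 8 → 2
6 → none → 0
8 → none → 0
Sum: 2 + 4 + 3 + 4 + 0 + 2 + 0 + 0 = 15

Inversions: 15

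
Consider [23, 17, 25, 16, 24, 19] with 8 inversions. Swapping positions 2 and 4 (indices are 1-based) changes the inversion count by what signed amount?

-1

Positions 2 and 4 hold 17 and 16; after swapping, the array is [23, 16, 25, 17, 24, 19].
Sweep left to right; for each value list the smaller values that follow it:
23 → 16, 17, 19 → 3
16 → none → 0
25 → 17, 24, 19 → 3
17 → none → 0
24 → 19 → 1
19 → none → 0
Sum: 3 + 0 + 3 + 0 + 1 + 0 = 7
Change: 7 − 8 = -1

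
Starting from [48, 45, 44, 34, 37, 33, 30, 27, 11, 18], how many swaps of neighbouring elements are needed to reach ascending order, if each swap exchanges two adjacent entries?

43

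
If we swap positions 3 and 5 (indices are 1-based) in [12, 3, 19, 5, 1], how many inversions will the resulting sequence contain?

Positions 3 and 5 hold 19 and 1; after swapping, the array is [12, 3, 1, 5, 19].
Count, for each position, how many later elements it exceeds:
12: 3
3: 1
1: 0
5: 0
19: 0
Sum: 3 + 1 + 0 + 0 + 0 = 4

4 inversions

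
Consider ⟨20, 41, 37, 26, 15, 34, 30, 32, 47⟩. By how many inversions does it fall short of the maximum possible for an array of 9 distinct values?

21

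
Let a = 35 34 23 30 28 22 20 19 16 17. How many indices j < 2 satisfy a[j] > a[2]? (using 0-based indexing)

2

The element at index 2 is 23.
Elements before it: 35, 34
Those larger than 23: 35, 34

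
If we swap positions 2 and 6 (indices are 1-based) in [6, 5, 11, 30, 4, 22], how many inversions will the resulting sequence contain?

Inversions: 9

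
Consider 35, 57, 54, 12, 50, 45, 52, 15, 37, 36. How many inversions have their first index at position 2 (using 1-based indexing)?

8

The element at index 2 is 57.
Elements after it: 54, 12, 50, 45, 52, 15, 37, 36
Those smaller than 57: 54, 12, 50, 45, 52, 15, 37, 36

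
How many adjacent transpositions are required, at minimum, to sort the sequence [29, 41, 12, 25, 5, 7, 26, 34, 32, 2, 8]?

There are 33 swaps.

Minimum adjacent swaps = number of inversions (each swap of adjacent out-of-order elements removes one inversion and no swap can remove more).
Count inversions — for each element, later elements that are smaller:
29: 12, 25, 5, 7, 26, 2, 8 → 7
41: 12, 25, 5, 7, 26, 34, 32, 2, 8 → 9
12: 5, 7, 2, 8 → 4
25: 5, 7, 2, 8 → 4
5: 2 → 1
7: 2 → 1
26: 2, 8 → 2
34: 32, 2, 8 → 3
32: 2, 8 → 2
2: none → 0
8: none → 0
Total inversions: 7 + 9 + 4 + 4 + 1 + 1 + 2 + 3 + 2 + 0 + 0 = 33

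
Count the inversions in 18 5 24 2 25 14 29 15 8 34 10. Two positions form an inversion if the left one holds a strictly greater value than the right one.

Element-by-element contributions:
18: 6
5: 1
24: 5
2: 0
25: 4
14: 2
29: 3
15: 2
8: 0
34: 1
10: 0
Sum: 6 + 1 + 5 + 0 + 4 + 2 + 3 + 2 + 0 + 1 + 0 = 24

24 inversions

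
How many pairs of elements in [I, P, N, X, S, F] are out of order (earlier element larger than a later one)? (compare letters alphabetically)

7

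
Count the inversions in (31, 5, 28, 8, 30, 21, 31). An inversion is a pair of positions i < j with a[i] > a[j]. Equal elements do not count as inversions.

Listing every pair i<j with a[i]>a[j] (using 1-based positions):
(1,2): 31 > 5
(1,3): 31 > 28
(1,4): 31 > 8
(1,5): 31 > 30
(1,6): 31 > 21
(3,4): 28 > 8
(3,6): 28 > 21
(5,6): 30 > 21
That's 8 pairs.

8 inversions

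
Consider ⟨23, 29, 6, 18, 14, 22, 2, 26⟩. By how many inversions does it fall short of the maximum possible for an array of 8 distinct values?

12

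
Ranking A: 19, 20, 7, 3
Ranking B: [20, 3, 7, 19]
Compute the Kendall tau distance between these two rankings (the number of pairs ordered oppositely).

Discordant pairs: 4

Assign each item its position (1..4) in the first ordering, then rewrite the second ordering as that position sequence:
positions: 19→1, 20→2, 7→3, 3→4
second ordering as positions: [2, 4, 3, 1]
Discordant pairs = inversions in this position sequence.
2: 1 → 1
4: 3, 1 → 2
3: 1 → 1
1: 0
Total: 1 + 2 + 1 + 0 = 4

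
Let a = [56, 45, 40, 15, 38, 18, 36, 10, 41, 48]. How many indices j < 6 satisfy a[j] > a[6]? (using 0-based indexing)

4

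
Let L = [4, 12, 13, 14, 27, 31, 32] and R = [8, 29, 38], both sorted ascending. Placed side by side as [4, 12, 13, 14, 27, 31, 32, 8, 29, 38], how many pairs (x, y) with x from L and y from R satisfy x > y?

8

For each element r of the right run, count left-run elements greater than r:
r = 8: 12, 13, 14, 27, 31, 32 → 6
r = 29: 31, 32 → 2
r = 38: none → 0
Cross-inversions: 6 + 2 + 0 = 8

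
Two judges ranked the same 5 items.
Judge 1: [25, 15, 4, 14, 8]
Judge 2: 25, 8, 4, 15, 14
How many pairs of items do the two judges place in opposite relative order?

4 discordant pairs

Assign each item its position (1..5) in the first ordering, then rewrite the second ordering as that position sequence:
positions: 25→1, 15→2, 4→3, 14→4, 8→5
second ordering as positions: [1, 5, 3, 2, 4]
Discordant pairs = inversions in this position sequence.
1: 0
5: 3, 2, 4 → 3
3: 2 → 1
2: 0
4: 0
Total: 0 + 3 + 1 + 0 + 0 = 4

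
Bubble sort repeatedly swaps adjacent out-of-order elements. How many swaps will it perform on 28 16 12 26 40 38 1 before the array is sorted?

Minimum adjacent swaps = number of inversions (each swap of adjacent out-of-order elements removes one inversion and no swap can remove more).
Count inversions — for each element, later elements that are smaller:
28: 16, 12, 26, 1 → 4
16: 12, 1 → 2
12: 1 → 1
26: 1 → 1
40: 38, 1 → 2
38: 1 → 1
1: none → 0
Total inversions: 4 + 2 + 1 + 1 + 2 + 1 + 0 = 11

11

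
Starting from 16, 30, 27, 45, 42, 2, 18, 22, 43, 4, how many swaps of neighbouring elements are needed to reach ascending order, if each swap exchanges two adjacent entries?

24 adjacent swaps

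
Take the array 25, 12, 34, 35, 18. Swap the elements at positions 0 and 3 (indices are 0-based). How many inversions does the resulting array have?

7 inversions

Positions 0 and 3 hold 25 and 35; after swapping, the array is [35, 12, 34, 25, 18].
Count, for each position, how many later elements it exceeds:
35 → 12, 34, 25, 18 → 4
12 → none → 0
34 → 25, 18 → 2
25 → 18 → 1
18 → none → 0
Sum: 4 + 0 + 2 + 1 + 0 = 7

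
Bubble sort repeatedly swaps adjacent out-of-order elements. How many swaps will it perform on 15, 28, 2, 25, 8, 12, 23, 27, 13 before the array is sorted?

17 adjacent swaps

Each adjacent swap fixes exactly one inversion, so the minimum swap count equals the number of inversions.
Count inversions — for each element, later elements that are smaller:
15: 2, 8, 12, 13 → 4
28: 2, 25, 8, 12, 23, 27, 13 → 7
2: none → 0
25: 8, 12, 23, 13 → 4
8: none → 0
12: none → 0
23: 13 → 1
27: 13 → 1
13: none → 0
Total inversions: 4 + 7 + 0 + 4 + 0 + 0 + 1 + 1 + 0 = 17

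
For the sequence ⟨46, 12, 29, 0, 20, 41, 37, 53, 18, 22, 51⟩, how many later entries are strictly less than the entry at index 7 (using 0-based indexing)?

3 such elements

The element at index 7 is 53.
Elements after it: 18, 22, 51
Those smaller than 53: 18, 22, 51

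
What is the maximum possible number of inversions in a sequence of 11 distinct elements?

The maximum occurs when the array is in strictly decreasing order: every one of the C(11, 2) pairs is inverted.
C(11, 2) = 11·10/2 = 55

55 inversions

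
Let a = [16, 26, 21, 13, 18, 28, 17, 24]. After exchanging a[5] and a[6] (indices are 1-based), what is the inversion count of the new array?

Positions 5 and 6 hold 18 and 28; after swapping, the array is [16, 26, 21, 13, 28, 18, 17, 24].
Sweep left to right; for each value list the smaller values that follow it:
16: 1
26: 5
21: 3
13: 0
28: 3
18: 1
17: 0
24: 0
Sum: 1 + 5 + 3 + 0 + 3 + 1 + 0 + 0 = 13

13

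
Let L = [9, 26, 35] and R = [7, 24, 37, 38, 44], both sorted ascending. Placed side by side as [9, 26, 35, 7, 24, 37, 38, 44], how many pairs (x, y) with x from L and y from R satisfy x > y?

Count, for every r in R, how many entries of L exceed r:
r = 7: 9, 26, 35 → 3
r = 24: 26, 35 → 2
r = 37: none → 0
r = 38: none → 0
r = 44: none → 0
Cross-inversions: 3 + 2 + 0 + 0 + 0 = 5

There are 5 split inversions.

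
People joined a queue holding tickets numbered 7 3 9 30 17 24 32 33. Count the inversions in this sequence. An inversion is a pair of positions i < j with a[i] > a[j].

3 out-of-order pairs

For each element, count later entries that are smaller:
7 → 3 → 1
3 → none → 0
9 → none → 0
30 → 17, 24 → 2
17 → none → 0
24 → none → 0
32 → none → 0
33 → none → 0
Sum: 1 + 0 + 0 + 2 + 0 + 0 + 0 + 0 = 3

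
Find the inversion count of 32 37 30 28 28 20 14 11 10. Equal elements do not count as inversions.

Out-of-order pairs: 34

Sweep left to right; for each value list the smaller values that follow it:
32: 7
37: 7
30: 6
28: 4
28: 4
20: 3
14: 2
11: 1
10: 0
Sum: 7 + 7 + 6 + 4 + 4 + 3 + 2 + 1 + 0 = 34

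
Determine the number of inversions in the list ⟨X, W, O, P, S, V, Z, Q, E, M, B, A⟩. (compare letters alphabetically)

Inversions: 51

Sweep left to right; for each value list the smaller values that follow it:
X: 10
W: 9
O: 4
P: 4
S: 5
V: 5
Z: 5
Q: 4
E: 2
M: 2
B: 1
A: 0
Sum: 10 + 9 + 4 + 4 + 5 + 5 + 5 + 4 + 2 + 2 + 1 + 0 = 51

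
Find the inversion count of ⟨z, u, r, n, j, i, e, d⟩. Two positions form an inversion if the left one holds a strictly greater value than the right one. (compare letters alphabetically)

28

Count, for each position, how many later elements it exceeds:
z: 7
u: 6
r: 5
n: 4
j: 3
i: 2
e: 1
d: 0
Sum: 7 + 6 + 5 + 4 + 3 + 2 + 1 + 0 = 28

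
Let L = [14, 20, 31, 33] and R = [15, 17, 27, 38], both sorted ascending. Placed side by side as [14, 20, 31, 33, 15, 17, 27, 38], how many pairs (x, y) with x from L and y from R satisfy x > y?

There are 8 split inversions.

For each element r of the right run, count left-run elements greater than r:
r = 15: 20, 31, 33 → 3
r = 17: 20, 31, 33 → 3
r = 27: 31, 33 → 2
r = 38: none → 0
Cross-inversions: 3 + 3 + 2 + 0 = 8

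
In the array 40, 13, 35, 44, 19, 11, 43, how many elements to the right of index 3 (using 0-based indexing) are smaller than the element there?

The element at index 3 is 44.
Elements after it: 19, 11, 43
Those smaller than 44: 19, 11, 43

3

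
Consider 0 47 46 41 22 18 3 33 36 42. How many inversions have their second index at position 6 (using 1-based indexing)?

The element at index 6 is 18.
Elements before it: 0, 47, 46, 41, 22
Those larger than 18: 47, 46, 41, 22

4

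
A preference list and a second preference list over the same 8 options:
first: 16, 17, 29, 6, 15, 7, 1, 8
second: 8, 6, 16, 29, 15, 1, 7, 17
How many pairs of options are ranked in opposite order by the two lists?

Assign each item its position (1..8) in the first ordering, then rewrite the second ordering as that position sequence:
positions: 16→1, 17→2, 29→3, 6→4, 15→5, 7→6, 1→7, 8→8
second ordering as positions: [8, 4, 1, 3, 5, 7, 6, 2]
Discordant pairs = inversions in this position sequence.
8: 4, 1, 3, 5, 7, 6, 2 → 7
4: 1, 3, 2 → 3
1: 0
3: 2 → 1
5: 2 → 1
7: 6, 2 → 2
6: 2 → 1
2: 0
Total: 7 + 3 + 0 + 1 + 1 + 2 + 1 + 0 = 15

Pairs: 15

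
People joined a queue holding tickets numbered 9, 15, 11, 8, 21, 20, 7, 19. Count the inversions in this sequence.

Count, for each position, how many later elements it exceeds:
9 → 8, 7 → 2
15 → 11, 8, 7 → 3
11 → 8, 7 → 2
8 → 7 → 1
21 → 20, 7, 19 → 3
20 → 7, 19 → 2
7 → none → 0
19 → none → 0
Sum: 2 + 3 + 2 + 1 + 3 + 2 + 0 + 0 = 13

13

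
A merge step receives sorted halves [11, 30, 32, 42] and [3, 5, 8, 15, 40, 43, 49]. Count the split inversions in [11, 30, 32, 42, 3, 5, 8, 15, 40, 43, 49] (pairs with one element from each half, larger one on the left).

16

Count, for every r in R, how many entries of L exceed r:
r = 3: 11, 30, 32, 42 → 4
r = 5: 11, 30, 32, 42 → 4
r = 8: 11, 30, 32, 42 → 4
r = 15: 30, 32, 42 → 3
r = 40: 42 → 1
r = 43: none → 0
r = 49: none → 0
Cross-inversions: 4 + 4 + 4 + 3 + 1 + 0 + 0 = 16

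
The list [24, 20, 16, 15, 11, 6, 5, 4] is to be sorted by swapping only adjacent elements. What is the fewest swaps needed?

There are 28 adjacent swaps.

Each adjacent swap fixes exactly one inversion, so the minimum swap count equals the number of inversions.
Count inversions — for each element, later elements that are smaller:
24: 20, 16, 15, 11, 6, 5, 4 → 7
20: 16, 15, 11, 6, 5, 4 → 6
16: 15, 11, 6, 5, 4 → 5
15: 11, 6, 5, 4 → 4
11: 6, 5, 4 → 3
6: 5, 4 → 2
5: 4 → 1
4: none → 0
Total inversions: 7 + 6 + 5 + 4 + 3 + 2 + 1 + 0 = 28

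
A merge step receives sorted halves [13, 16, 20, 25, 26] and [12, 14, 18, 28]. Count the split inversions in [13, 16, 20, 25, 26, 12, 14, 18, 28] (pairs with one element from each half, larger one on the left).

Count, for every r in R, how many entries of L exceed r:
r = 12: 13, 16, 20, 25, 26 → 5
r = 14: 16, 20, 25, 26 → 4
r = 18: 20, 25, 26 → 3
r = 28: none → 0
Cross-inversions: 5 + 4 + 3 + 0 = 12

12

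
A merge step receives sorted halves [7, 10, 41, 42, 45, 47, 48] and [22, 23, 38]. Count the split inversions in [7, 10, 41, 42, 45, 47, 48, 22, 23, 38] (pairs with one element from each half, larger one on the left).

For each element r of the right run, count left-run elements greater than r:
r = 22: 41, 42, 45, 47, 48 → 5
r = 23: 41, 42, 45, 47, 48 → 5
r = 38: 41, 42, 45, 47, 48 → 5
Cross-inversions: 5 + 5 + 5 = 15

15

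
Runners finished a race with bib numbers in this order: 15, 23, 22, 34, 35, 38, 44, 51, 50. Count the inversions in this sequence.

Element-by-element contributions:
15: 0
23: 1
22: 0
34: 0
35: 0
38: 0
44: 0
51: 1
50: 0
Sum: 0 + 1 + 0 + 0 + 0 + 0 + 0 + 1 + 0 = 2

2 out-of-order pairs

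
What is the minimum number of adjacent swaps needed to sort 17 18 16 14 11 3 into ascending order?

14 swaps

Each adjacent swap fixes exactly one inversion, so the minimum swap count equals the number of inversions.
Count inversions — for each element, later elements that are smaller:
17: 16, 14, 11, 3 → 4
18: 16, 14, 11, 3 → 4
16: 14, 11, 3 → 3
14: 11, 3 → 2
11: 3 → 1
3: none → 0
Total inversions: 4 + 4 + 3 + 2 + 1 + 0 = 14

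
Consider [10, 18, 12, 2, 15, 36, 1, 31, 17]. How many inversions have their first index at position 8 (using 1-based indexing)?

1 such element

The element at index 8 is 31.
Elements after it: 17
Those smaller than 31: 17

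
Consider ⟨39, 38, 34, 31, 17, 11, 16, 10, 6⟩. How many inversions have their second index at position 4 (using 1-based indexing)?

3

The element at index 4 is 31.
Elements before it: 39, 38, 34
Those larger than 31: 39, 38, 34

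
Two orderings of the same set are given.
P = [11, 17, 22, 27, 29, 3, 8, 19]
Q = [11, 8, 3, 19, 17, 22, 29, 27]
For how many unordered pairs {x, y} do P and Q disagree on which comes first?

14 disagreeing pairs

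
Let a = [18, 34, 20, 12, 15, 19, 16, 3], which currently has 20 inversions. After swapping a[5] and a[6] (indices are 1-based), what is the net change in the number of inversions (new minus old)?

Positions 5 and 6 hold 15 and 19; after swapping, the array is [18, 34, 20, 12, 19, 15, 16, 3].
For each element, count later entries that are smaller:
18: 4
34: 6
20: 5
12: 1
19: 3
15: 1
16: 1
3: 0
Sum: 4 + 6 + 5 + 1 + 3 + 1 + 1 + 0 = 21
Change: 21 − 20 = +1

+1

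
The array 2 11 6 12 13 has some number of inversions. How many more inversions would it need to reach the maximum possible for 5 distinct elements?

9 inversions short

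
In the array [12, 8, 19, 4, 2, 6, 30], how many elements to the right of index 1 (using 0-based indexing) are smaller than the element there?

The element at index 1 is 8.
Elements after it: 19, 4, 2, 6, 30
Those smaller than 8: 4, 2, 6

3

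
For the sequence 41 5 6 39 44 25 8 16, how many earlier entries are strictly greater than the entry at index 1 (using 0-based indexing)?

1

The element at index 1 is 5.
Elements before it: 41
Those larger than 5: 41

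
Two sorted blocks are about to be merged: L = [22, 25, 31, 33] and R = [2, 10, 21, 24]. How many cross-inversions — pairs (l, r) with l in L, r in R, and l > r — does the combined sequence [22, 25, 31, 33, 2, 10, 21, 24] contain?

Count, for every r in R, how many entries of L exceed r:
r = 2: 22, 25, 31, 33 → 4
r = 10: 22, 25, 31, 33 → 4
r = 21: 22, 25, 31, 33 → 4
r = 24: 25, 31, 33 → 3
Cross-inversions: 4 + 4 + 4 + 3 = 15

15 split inversions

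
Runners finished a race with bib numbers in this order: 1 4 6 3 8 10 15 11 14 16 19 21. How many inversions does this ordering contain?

Element-by-element contributions:
1: 0
4: 1
6: 1
3: 0
8: 0
10: 0
15: 2
11: 0
14: 0
16: 0
19: 0
21: 0
Sum: 0 + 1 + 1 + 0 + 0 + 0 + 2 + 0 + 0 + 0 + 0 + 0 = 4

4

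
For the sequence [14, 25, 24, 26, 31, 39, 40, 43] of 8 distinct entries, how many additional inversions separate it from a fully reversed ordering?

27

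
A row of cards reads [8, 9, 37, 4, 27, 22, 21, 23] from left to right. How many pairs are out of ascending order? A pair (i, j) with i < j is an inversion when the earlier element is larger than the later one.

11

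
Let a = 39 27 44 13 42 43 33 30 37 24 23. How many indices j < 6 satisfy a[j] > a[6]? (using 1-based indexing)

The element at index 6 is 43.
Elements before it: 39, 27, 44, 13, 42
Those larger than 43: 44

1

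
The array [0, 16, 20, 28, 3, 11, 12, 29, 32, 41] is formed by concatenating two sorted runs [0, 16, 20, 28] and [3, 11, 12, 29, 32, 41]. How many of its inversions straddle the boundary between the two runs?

9

Take each right-half value and tally the left-half values above it:
r = 3: 16, 20, 28 → 3
r = 11: 16, 20, 28 → 3
r = 12: 16, 20, 28 → 3
r = 29: none → 0
r = 32: none → 0
r = 41: none → 0
Cross-inversions: 3 + 3 + 3 + 0 + 0 + 0 = 9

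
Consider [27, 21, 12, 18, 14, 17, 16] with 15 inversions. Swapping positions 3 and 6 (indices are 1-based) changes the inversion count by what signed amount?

Positions 3 and 6 hold 12 and 17; after swapping, the array is [27, 21, 17, 18, 14, 12, 16].
Element-by-element contributions:
27 → 21, 17, 18, 14, 12, 16 → 6
21 → 17, 18, 14, 12, 16 → 5
17 → 14, 12, 16 → 3
18 → 14, 12, 16 → 3
14 → 12 → 1
12 → none → 0
16 → none → 0
Sum: 6 + 5 + 3 + 3 + 1 + 0 + 0 = 18
Change: 18 − 15 = +3

+3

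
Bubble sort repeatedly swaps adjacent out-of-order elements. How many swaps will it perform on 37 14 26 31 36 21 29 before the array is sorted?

11 adjacent swaps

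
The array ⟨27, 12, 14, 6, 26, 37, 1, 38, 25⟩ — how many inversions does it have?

There are 16 inversions.

Element-by-element contributions:
27: 6
12: 2
14: 2
6: 1
26: 2
37: 2
1: 0
38: 1
25: 0
Sum: 6 + 2 + 2 + 1 + 2 + 2 + 0 + 1 + 0 = 16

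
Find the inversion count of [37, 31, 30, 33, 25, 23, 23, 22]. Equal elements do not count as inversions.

25

Sweep left to right; for each value list the smaller values that follow it:
37: 7
31: 5
30: 4
33: 4
25: 3
23: 1
23: 1
22: 0
Sum: 7 + 5 + 4 + 4 + 3 + 1 + 1 + 0 = 25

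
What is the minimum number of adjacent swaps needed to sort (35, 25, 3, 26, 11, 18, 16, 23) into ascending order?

17 swaps

The minimum number of adjacent swaps to sort an array equals its inversion count, since every such swap removes exactly one inversion.
Count inversions — for each element, later elements that are smaller:
35: 25, 3, 26, 11, 18, 16, 23 → 7
25: 3, 11, 18, 16, 23 → 5
3: none → 0
26: 11, 18, 16, 23 → 4
11: none → 0
18: 16 → 1
16: none → 0
23: none → 0
Total inversions: 7 + 5 + 0 + 4 + 0 + 1 + 0 + 0 = 17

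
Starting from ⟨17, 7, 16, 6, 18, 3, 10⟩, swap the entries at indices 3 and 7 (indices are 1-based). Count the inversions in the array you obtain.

12

Positions 3 and 7 hold 16 and 10; after swapping, the array is [17, 7, 10, 6, 18, 3, 16].
Sweep left to right; for each value list the smaller values that follow it:
17 → 7, 10, 6, 3, 16 → 5
7 → 6, 3 → 2
10 → 6, 3 → 2
6 → 3 → 1
18 → 3, 16 → 2
3 → none → 0
16 → none → 0
Sum: 5 + 2 + 2 + 1 + 2 + 0 + 0 = 12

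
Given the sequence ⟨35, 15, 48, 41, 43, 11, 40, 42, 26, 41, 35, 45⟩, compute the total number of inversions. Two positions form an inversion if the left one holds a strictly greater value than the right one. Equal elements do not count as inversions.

29

Count, for each position, how many later elements it exceeds:
35 → 15, 11, 26 → 3
15 → 11 → 1
48 → 41, 43, 11, 40, 42, 26, 41, 35, 45 → 9
41 → 11, 40, 26, 35 → 4
43 → 11, 40, 42, 26, 41, 35 → 6
11 → none → 0
40 → 26, 35 → 2
42 → 26, 41, 35 → 3
26 → none → 0
41 → 35 → 1
35 → none → 0
45 → none → 0
Sum: 3 + 1 + 9 + 4 + 6 + 0 + 2 + 3 + 0 + 1 + 0 + 0 = 29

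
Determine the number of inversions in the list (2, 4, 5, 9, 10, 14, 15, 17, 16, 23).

For each element, count later entries that are smaller:
2: 0
4: 0
5: 0
9: 0
10: 0
14: 0
15: 0
17: 1
16: 0
23: 0
Sum: 0 + 0 + 0 + 0 + 0 + 0 + 0 + 1 + 0 + 0 = 1

1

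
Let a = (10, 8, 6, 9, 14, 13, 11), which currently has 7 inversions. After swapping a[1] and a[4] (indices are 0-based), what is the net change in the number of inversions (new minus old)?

Positions 1 and 4 hold 8 and 14; after swapping, the array is [10, 14, 6, 9, 8, 13, 11].
Count, for each position, how many later elements it exceeds:
10 → 6, 9, 8 → 3
14 → 6, 9, 8, 13, 11 → 5
6 → none → 0
9 → 8 → 1
8 → none → 0
13 → 11 → 1
11 → none → 0
Sum: 3 + 5 + 0 + 1 + 0 + 1 + 0 = 10
Change: 10 − 7 = +3

+3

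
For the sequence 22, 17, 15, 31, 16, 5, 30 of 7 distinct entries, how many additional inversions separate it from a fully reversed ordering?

9 inversions short

Maximum inversions for 7 distinct elements is C(7, 2) = 7·6/2 = 21.
Current inversions — for each element, count later smaller elements:
22: 4
17: 3
15: 1
31: 3
16: 1
5: 0
30: 0
Current total: 4 + 3 + 1 + 3 + 1 + 0 + 0 = 12
Shortfall: 21 − 12 = 9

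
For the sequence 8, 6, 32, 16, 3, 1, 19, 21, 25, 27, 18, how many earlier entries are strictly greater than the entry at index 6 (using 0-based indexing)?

The element at index 6 is 19.
Elements before it: 8, 6, 32, 16, 3, 1
Those larger than 19: 32

1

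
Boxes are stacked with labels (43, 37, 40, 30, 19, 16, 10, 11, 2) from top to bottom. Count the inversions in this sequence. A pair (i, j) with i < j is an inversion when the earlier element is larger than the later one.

34

Element-by-element contributions:
43 → 37, 40, 30, 19, 16, 10, 11, 2 → 8
37 → 30, 19, 16, 10, 11, 2 → 6
40 → 30, 19, 16, 10, 11, 2 → 6
30 → 19, 16, 10, 11, 2 → 5
19 → 16, 10, 11, 2 → 4
16 → 10, 11, 2 → 3
10 → 2 → 1
11 → 2 → 1
2 → none → 0
Sum: 8 + 6 + 6 + 5 + 4 + 3 + 1 + 1 + 0 = 34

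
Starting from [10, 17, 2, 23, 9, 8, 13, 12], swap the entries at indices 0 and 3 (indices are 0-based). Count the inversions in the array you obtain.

17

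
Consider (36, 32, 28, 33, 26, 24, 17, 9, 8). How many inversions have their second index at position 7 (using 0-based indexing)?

The element at index 7 is 9.
Elements before it: 36, 32, 28, 33, 26, 24, 17
Those larger than 9: 36, 32, 28, 33, 26, 24, 17

7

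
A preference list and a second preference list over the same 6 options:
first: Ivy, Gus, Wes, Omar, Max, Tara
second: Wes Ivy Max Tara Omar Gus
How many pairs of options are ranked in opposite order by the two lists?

7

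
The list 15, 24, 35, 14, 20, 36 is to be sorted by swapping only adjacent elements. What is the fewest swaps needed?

5

The minimum number of adjacent swaps to sort an array equals its inversion count, since every such swap removes exactly one inversion.
Count inversions — for each element, later elements that are smaller:
15: 14 → 1
24: 14, 20 → 2
35: 14, 20 → 2
14: none → 0
20: none → 0
36: none → 0
Total inversions: 1 + 2 + 2 + 0 + 0 + 0 = 5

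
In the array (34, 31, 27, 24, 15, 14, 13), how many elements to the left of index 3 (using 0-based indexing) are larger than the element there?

3 such elements

The element at index 3 is 24.
Elements before it: 34, 31, 27
Those larger than 24: 34, 31, 27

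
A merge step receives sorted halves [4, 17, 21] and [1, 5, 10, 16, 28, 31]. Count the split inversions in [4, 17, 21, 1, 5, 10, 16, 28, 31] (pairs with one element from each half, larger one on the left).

9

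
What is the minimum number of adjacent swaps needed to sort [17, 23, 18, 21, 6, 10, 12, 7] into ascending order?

20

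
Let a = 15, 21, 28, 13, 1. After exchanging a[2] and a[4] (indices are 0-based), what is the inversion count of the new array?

Inversions: 4

Positions 2 and 4 hold 28 and 1; after swapping, the array is [15, 21, 1, 13, 28].
For each element, count later entries that are smaller:
15 → 1, 13 → 2
21 → 1, 13 → 2
1 → none → 0
13 → none → 0
28 → none → 0
Sum: 2 + 2 + 0 + 0 + 0 = 4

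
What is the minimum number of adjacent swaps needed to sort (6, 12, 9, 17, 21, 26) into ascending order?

Swaps: 1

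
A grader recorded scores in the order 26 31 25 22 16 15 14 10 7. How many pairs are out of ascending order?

Element-by-element contributions:
26: 7
31: 7
25: 6
22: 5
16: 4
15: 3
14: 2
10: 1
7: 0
Sum: 7 + 7 + 6 + 5 + 4 + 3 + 2 + 1 + 0 = 35

35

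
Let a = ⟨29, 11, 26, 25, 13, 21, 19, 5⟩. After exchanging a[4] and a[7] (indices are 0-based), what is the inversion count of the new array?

20

Positions 4 and 7 hold 13 and 5; after swapping, the array is [29, 11, 26, 25, 5, 21, 19, 13].
Count, for each position, how many later elements it exceeds:
29 → 11, 26, 25, 5, 21, 19, 13 → 7
11 → 5 → 1
26 → 25, 5, 21, 19, 13 → 5
25 → 5, 21, 19, 13 → 4
5 → none → 0
21 → 19, 13 → 2
19 → 13 → 1
13 → none → 0
Sum: 7 + 1 + 5 + 4 + 0 + 2 + 1 + 0 = 20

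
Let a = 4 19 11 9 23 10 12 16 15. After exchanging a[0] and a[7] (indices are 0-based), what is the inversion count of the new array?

Positions 0 and 7 hold 4 and 16; after swapping, the array is [16, 19, 11, 9, 23, 10, 12, 4, 15].
Sweep left to right; for each value list the smaller values that follow it:
16 → 11, 9, 10, 12, 4, 15 → 6
19 → 11, 9, 10, 12, 4, 15 → 6
11 → 9, 10, 4 → 3
9 → 4 → 1
23 → 10, 12, 4, 15 → 4
10 → 4 → 1
12 → 4 → 1
4 → none → 0
15 → none → 0
Sum: 6 + 6 + 3 + 1 + 4 + 1 + 1 + 0 + 0 = 22

22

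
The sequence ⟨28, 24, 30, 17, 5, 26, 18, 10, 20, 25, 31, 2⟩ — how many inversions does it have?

38

Element-by-element contributions:
28: 9
24: 6
30: 8
17: 3
5: 1
26: 5
18: 2
10: 1
20: 1
25: 1
31: 1
2: 0
Sum: 9 + 6 + 8 + 3 + 1 + 5 + 2 + 1 + 1 + 1 + 1 + 0 = 38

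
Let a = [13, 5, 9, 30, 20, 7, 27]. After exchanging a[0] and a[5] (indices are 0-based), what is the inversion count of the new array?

5

Positions 0 and 5 hold 13 and 7; after swapping, the array is [7, 5, 9, 30, 20, 13, 27].
For each element, count later entries that are smaller:
7 → 5 → 1
5 → none → 0
9 → none → 0
30 → 20, 13, 27 → 3
20 → 13 → 1
13 → none → 0
27 → none → 0
Sum: 1 + 0 + 0 + 3 + 1 + 0 + 0 = 5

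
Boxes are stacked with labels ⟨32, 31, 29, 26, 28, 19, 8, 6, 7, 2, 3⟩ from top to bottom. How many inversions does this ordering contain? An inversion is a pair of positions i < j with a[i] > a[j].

Inversions: 52

Element-by-element contributions:
32 → 31, 29, 26, 28, 19, 8, 6, 7, 2, 3 → 10
31 → 29, 26, 28, 19, 8, 6, 7, 2, 3 → 9
29 → 26, 28, 19, 8, 6, 7, 2, 3 → 8
26 → 19, 8, 6, 7, 2, 3 → 6
28 → 19, 8, 6, 7, 2, 3 → 6
19 → 8, 6, 7, 2, 3 → 5
8 → 6, 7, 2, 3 → 4
6 → 2, 3 → 2
7 → 2, 3 → 2
2 → none → 0
3 → none → 0
Sum: 10 + 9 + 8 + 6 + 6 + 5 + 4 + 2 + 2 + 0 + 0 = 52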